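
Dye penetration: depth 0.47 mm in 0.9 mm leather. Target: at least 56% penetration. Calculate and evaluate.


Penetration = 52.2%
Meets target: No

Penetration = 0.47 / 0.9 x 100 = 52.2%
Target: 56%
Meets target: No


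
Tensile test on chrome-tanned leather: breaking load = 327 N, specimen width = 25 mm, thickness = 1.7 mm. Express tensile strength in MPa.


7.69 MPa


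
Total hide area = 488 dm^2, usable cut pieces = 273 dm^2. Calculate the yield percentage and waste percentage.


Yield = 273 / 488 x 100 = 55.9%
Waste = 488 - 273 = 215 dm^2
Waste% = 100 - 55.9 = 44.1%


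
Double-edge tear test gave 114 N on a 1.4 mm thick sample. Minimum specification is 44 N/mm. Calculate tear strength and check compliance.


Tear strength = 114 / 1.4 = 81.4 N/mm
Required minimum = 44 N/mm
Compliant: Yes


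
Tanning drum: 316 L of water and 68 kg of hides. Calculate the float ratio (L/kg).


Float ratio = water / hide weight
Ratio = 316 / 68 = 4.6


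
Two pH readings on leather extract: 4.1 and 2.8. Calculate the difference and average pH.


Difference = |4.1 - 2.8| = 1.3
Average = (4.1 + 2.8) / 2 = 3.45


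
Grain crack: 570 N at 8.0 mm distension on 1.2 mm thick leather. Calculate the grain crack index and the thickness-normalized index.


Crack index = 570 / 8.0 = 71.3 N/mm
Normalized = 71.3 / 1.2 = 59.4 N/mm per mm


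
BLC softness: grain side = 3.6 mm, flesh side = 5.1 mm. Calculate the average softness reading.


Average = (3.6 + 5.1) / 2
Average = 4.35 mm


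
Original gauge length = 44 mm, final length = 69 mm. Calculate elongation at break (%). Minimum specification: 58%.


Extension = 69 - 44 = 25 mm
Elongation = 25 / 44 x 100 = 56.8%
Minimum required: 58%
Meets specification: No


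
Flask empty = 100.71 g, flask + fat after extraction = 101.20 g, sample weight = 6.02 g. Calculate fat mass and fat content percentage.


Fat mass = 0.49 g
Fat content = 8.1%

Fat mass = 101.20 - 100.71 = 0.49 g
Fat% = 0.49 / 6.02 x 100 = 8.1%


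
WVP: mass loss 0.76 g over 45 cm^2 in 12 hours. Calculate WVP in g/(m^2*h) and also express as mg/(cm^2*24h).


WVP = 14.07 g/(m^2*h)
Daily rate = 33.78 mg/(cm^2*24h)

WVP = 0.76 / (45 x 12) x 10000 = 14.07 g/(m^2*h)
Mass loss in mg = 0.76 x 1000 = 760 mg
Per cm^2 per 24h in mg: 760 x 24 / (45 x 12) = 18240 / 540 = 33.78 mg/(cm^2*24h)


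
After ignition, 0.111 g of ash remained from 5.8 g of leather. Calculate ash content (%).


Ash% = 0.111 / 5.8 x 100
Ash% = 1.91%


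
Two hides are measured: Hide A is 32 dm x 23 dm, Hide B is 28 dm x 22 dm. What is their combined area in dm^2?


1352 dm^2

Hide A area = 32 x 23 = 736 dm^2
Hide B area = 28 x 22 = 616 dm^2
Total = 736 + 616 = 1352 dm^2


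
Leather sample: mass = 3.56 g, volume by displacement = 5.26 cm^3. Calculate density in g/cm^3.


0.677 g/cm^3


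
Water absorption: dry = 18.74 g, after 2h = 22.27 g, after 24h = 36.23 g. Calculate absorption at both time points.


WA (2h) = (22.27 - 18.74) / 18.74 x 100 = 18.8%
WA (24h) = (36.23 - 18.74) / 18.74 x 100 = 93.3%


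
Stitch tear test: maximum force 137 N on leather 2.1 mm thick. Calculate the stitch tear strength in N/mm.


65.2 N/mm

Stitch tear strength = force / thickness
STS = 137 / 2.1 = 65.2 N/mm


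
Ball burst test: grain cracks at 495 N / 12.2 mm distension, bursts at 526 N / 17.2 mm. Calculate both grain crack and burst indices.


Crack index = 495 / 12.2 = 40.6 N/mm
Burst index = 526 / 17.2 = 30.6 N/mm


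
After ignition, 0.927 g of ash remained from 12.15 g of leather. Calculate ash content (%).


Ash% = 0.927 / 12.15 x 100
Ash% = 7.63%


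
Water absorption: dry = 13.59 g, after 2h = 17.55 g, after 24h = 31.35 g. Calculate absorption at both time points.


2h absorption = 29.1%
24h absorption = 130.7%


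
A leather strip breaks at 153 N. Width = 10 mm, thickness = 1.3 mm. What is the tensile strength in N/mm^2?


11.77 N/mm^2


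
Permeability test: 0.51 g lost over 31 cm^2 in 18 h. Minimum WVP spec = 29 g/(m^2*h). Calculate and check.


WVP = 0.51 / (31 x 18) x 10000 = 9.14 g/(m^2*h)
Minimum: 29 g/(m^2*h)
Meets spec: No


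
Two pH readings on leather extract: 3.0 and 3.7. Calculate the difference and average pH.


Difference = |3.0 - 3.7| = 0.7
Average = (3.0 + 3.7) / 2 = 3.35


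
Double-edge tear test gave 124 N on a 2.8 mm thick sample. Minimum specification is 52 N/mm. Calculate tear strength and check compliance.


Tear strength = 44.3 N/mm
Compliant: No

Tear strength = 124 / 2.8 = 44.3 N/mm
Required minimum = 52 N/mm
Compliant: No


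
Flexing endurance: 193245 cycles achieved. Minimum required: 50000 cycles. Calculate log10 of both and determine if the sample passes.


log10(193245) = 5.29
log10(50000) = 4.70
Passes: Yes


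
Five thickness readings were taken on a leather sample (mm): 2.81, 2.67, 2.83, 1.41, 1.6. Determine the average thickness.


2.26 mm

Sum = 2.81 + 2.67 + 2.83 + 1.41 + 1.6 = 11.32
Average = 11.32 / 5 = 2.26 mm


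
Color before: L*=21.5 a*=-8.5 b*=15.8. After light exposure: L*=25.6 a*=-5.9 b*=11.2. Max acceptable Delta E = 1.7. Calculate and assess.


dL = 4.1, da = 2.6, db = -4.6
dE = sqrt((4.1)^2 + (2.6)^2 + (-4.6)^2) = 6.69
Max = 1.7
Passes: No


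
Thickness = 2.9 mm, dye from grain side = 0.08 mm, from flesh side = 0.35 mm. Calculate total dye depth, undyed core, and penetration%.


Total dyed = 0.43 mm
Undyed core = 2.47 mm
Penetration = 14.8%

Total dyed = 0.08 + 0.35 = 0.43 mm
Undyed core = 2.9 - 0.43 = 2.47 mm
Penetration = 0.43 / 2.9 x 100 = 14.8%


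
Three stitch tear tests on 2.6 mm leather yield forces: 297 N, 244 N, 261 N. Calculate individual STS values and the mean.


STS1 = 297 / 2.6 = 114.2 N/mm
STS2 = 244 / 2.6 = 93.8 N/mm
STS3 = 261 / 2.6 = 100.4 N/mm
Mean = (114.2 + 93.8 + 100.4) / 3 = 102.8 N/mm


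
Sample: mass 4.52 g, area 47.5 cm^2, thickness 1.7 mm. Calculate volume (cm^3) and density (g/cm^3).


Thickness in cm = 1.7 / 10 = 0.17 cm
Volume = 47.5 x 0.17 = 8.075 cm^3
Density = 4.52 / 8.075 = 0.560 g/cm^3


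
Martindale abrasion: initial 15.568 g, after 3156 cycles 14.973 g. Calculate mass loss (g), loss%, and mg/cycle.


Mass loss = 0.595 g
Loss = 3.82%
Rate = 0.189 mg/cycle

Loss = 15.568 - 14.973 = 0.595 g
Loss% = 0.595 / 15.568 x 100 = 3.82%
Rate = 0.595 / 3156 x 1000 = 0.189 mg/cycle


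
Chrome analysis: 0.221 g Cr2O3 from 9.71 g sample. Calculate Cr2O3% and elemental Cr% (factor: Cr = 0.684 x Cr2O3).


Cr2O3% = 0.221 / 9.71 x 100 = 2.28%
Cr% = 2.28 x 0.684 = 1.56%


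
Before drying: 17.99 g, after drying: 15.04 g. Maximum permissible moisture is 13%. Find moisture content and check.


Moisture content = 16.4%
Acceptable: No

MC = (17.99 - 15.04) / 17.99 x 100 = 16.4%
Maximum: 13%
Acceptable: No


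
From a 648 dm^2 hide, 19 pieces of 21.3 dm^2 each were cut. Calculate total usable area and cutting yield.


Total usable = 19 x 21.3 = 404.7 dm^2
Yield = 404.7 / 648 x 100 = 62.5%


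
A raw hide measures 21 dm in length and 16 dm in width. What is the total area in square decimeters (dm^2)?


336 dm^2


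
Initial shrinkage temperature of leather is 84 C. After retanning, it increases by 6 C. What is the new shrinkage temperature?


New Ts = 84 + 6 = 90 C


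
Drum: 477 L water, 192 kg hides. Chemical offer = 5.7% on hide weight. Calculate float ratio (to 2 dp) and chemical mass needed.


Float ratio = 2.48
Chemical needed = 10.944 kg

Float ratio = 477 / 192 = 2.48
Chemical = 192 x 5.7 / 100 = 10.944 kg


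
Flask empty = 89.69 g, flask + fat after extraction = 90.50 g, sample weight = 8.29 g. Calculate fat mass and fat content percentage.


Fat mass = 0.81 g
Fat content = 9.8%


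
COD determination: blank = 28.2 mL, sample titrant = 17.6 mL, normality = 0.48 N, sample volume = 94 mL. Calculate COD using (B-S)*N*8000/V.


433.0 mg/L

COD = (28.2 - 17.6) x 0.48 x 8000 / 94
COD = 10.6 x 0.48 x 8000 / 94
COD = 433.0 mg/L


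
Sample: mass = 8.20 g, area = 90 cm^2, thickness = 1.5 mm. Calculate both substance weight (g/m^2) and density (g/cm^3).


SW = 8.20 / 90 x 10000 = 911.1 g/m^2
Volume = 90 x 1.5 / 10 = 13.50 cm^3
Density = 8.20 / 13.50 = 0.607 g/cm^3


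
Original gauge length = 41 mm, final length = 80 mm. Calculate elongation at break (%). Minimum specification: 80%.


Elongation = 95.1%
Meets spec: Yes

Extension = 80 - 41 = 39 mm
Elongation = 39 / 41 x 100 = 95.1%
Minimum required: 80%
Meets specification: Yes


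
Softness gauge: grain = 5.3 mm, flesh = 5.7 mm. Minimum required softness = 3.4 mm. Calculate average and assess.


Average softness = 5.50 mm
Meets requirement: Yes

Average = (5.3 + 5.7) / 2 = 5.50 mm
Minimum = 3.4 mm
Meets requirement: Yes


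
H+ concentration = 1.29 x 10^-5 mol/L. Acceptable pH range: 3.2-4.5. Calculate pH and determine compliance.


pH = -log10(1.29 x 10^-5) = 4.89
Range: 3.2 to 4.5
Compliant: No


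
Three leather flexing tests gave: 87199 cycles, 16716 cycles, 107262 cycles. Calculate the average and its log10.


Average = (87199 + 16716 + 107262) / 3 = 70392 cycles
log10(70392) = 4.85


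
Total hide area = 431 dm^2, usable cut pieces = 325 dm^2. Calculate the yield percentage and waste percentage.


Yield = 325 / 431 x 100 = 75.4%
Waste = 431 - 325 = 106 dm^2
Waste% = 100 - 75.4 = 24.6%


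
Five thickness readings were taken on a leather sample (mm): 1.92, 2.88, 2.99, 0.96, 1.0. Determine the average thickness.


Sum = 1.92 + 2.88 + 2.99 + 0.96 + 1.0 = 9.75
Average = 9.75 / 5 = 1.95 mm


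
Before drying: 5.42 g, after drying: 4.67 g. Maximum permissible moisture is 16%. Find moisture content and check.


Moisture content = 13.8%
Acceptable: Yes


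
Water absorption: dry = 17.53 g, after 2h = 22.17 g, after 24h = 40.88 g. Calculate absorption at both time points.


2h absorption = 26.5%
24h absorption = 133.2%


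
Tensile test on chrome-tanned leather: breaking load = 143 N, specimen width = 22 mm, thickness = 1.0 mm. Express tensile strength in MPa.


Cross-section = 22 x 1.0 = 22.0 mm^2
TS = 143 / 22.0 = 6.50 MPa
(1 N/mm^2 = 1 MPa)


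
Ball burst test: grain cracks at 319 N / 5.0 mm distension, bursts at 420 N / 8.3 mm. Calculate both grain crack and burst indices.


Crack index = 63.8 N/mm
Burst index = 50.6 N/mm


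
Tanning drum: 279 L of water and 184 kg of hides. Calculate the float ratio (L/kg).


1.5


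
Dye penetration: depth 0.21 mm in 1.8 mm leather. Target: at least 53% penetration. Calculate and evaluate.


Penetration = 0.21 / 1.8 x 100 = 11.7%
Target: 53%
Meets target: No


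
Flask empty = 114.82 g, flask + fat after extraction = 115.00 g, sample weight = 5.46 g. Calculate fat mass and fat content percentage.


Fat mass = 115.00 - 114.82 = 0.18 g
Fat% = 0.18 / 5.46 x 100 = 3.3%


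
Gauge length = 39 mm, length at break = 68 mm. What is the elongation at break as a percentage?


74.4%


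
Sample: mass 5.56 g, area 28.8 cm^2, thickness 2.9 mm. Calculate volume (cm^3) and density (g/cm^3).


Volume = 8.352 cm^3
Density = 0.666 g/cm^3

Thickness in cm = 2.9 / 10 = 0.29 cm
Volume = 28.8 x 0.29 = 8.352 cm^3
Density = 5.56 / 8.352 = 0.666 g/cm^3


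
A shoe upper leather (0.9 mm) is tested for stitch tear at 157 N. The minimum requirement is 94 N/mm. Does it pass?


STS = 174.4 N/mm
Passes: Yes


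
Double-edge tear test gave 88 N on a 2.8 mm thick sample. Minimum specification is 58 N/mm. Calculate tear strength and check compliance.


Tear strength = 31.4 N/mm
Compliant: No


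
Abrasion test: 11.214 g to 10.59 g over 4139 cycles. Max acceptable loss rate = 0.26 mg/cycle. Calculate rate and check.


Rate = 0.151 mg/cycle
Passes: Yes

Loss = 11.214 - 10.59 = 0.624 g
Rate = 0.624 g / 4139 cycles x 1000 = 0.151 mg/cycle
Max = 0.26 mg/cycle
Passes: Yes


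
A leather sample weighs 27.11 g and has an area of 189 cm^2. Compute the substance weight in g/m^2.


Substance weight = mass / area x 10000
SW = 27.11 / 189 x 10000
SW = 1434.4 g/m^2


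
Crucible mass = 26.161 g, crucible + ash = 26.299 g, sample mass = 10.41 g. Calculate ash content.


Ash mass = 26.299 - 26.161 = 0.138 g
Ash% = 0.138 / 10.41 x 100 = 1.33%


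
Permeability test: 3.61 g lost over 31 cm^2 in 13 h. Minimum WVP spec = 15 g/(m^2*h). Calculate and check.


WVP = 3.61 / (31 x 13) x 10000 = 89.58 g/(m^2*h)
Minimum: 15 g/(m^2*h)
Meets spec: Yes


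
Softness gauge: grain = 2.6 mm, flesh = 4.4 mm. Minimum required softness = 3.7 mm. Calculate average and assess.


Average softness = 3.50 mm
Meets requirement: No

Average = (2.6 + 4.4) / 2 = 3.50 mm
Minimum = 3.7 mm
Meets requirement: No


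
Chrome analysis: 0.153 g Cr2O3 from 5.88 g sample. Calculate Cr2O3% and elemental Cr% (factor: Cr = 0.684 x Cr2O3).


Cr2O3% = 0.153 / 5.88 x 100 = 2.60%
Cr% = 2.60 x 0.684 = 1.78%


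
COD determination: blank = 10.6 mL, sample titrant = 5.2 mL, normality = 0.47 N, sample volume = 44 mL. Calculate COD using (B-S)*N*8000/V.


461.5 mg/L


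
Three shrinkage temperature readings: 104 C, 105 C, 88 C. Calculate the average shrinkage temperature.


99.0 C


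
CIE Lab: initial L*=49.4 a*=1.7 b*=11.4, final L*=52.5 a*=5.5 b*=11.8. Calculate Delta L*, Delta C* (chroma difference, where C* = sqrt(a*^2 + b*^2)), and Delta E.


Delta L* = 3.1
Delta C* = 1.49
Delta E = 4.92


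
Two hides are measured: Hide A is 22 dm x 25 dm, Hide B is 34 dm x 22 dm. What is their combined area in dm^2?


Hide A area = 22 x 25 = 550 dm^2
Hide B area = 34 x 22 = 748 dm^2
Total = 550 + 748 = 1298 dm^2


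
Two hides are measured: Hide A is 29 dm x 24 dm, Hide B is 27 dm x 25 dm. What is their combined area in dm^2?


Hide A area = 29 x 24 = 696 dm^2
Hide B area = 27 x 25 = 675 dm^2
Total = 696 + 675 = 1371 dm^2


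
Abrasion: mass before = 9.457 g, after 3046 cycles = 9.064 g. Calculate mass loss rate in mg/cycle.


0.129 mg/cycle

Mass loss = 9.457 - 9.064 = 0.393 g
Rate = 0.393 / 3046 x 1000 = 0.129 mg/cycle


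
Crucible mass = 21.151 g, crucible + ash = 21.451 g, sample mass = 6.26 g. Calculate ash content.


Ash mass = 21.451 - 21.151 = 0.300 g
Ash% = 0.300 / 6.26 x 100 = 4.79%


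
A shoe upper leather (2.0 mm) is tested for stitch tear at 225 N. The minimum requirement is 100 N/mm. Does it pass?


STS = 225 / 2.0 = 112.5 N/mm
Minimum required: 100 N/mm
Passes: Yes


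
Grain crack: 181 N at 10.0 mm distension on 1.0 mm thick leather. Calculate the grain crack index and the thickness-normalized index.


Crack index = 181 / 10.0 = 18.1 N/mm
Normalized = 18.1 / 1.0 = 18.1 N/mm per mm


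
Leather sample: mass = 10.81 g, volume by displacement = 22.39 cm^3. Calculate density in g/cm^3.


0.483 g/cm^3

Density = mass / volume
Density = 10.81 / 22.39 = 0.483 g/cm^3


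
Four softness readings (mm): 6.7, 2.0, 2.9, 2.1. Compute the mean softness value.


3.43 mm

Sum = 6.7 + 2.0 + 2.9 + 2.1
Mean = 13.7 / 4 = 3.43 mm


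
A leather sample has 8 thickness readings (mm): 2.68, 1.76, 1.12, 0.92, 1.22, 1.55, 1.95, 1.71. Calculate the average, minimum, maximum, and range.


Average = 1.61 mm
Min = 0.92 mm
Max = 2.68 mm
Range = 1.76 mm

Sum = 12.91
Average = 12.91 / 8 = 1.61 mm
Minimum = 0.92 mm
Maximum = 2.68 mm
Range = 2.68 - 0.92 = 1.76 mm


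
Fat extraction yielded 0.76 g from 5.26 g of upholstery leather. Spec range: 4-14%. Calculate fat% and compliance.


Fat% = 0.76 / 5.26 x 100 = 14.4%
Spec range: 4-14%
Compliant: No


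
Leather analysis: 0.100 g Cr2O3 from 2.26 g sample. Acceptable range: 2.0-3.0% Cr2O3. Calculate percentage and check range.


Cr2O3% = 0.100 / 2.26 x 100 = 4.42%
Acceptable range: 2.0 to 3.0%
Within range: No


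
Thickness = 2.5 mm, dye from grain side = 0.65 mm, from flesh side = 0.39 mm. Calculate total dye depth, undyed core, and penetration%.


Total dyed = 0.65 + 0.39 = 1.04 mm
Undyed core = 2.5 - 1.04 = 1.46 mm
Penetration = 1.04 / 2.5 x 100 = 41.6%


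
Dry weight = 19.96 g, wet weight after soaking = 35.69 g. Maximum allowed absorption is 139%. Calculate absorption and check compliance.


Absorption = 78.8%
Compliant: Yes


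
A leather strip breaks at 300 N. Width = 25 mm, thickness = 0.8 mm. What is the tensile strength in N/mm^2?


Cross-sectional area = 25 x 0.8 = 20.0 mm^2
Tensile strength = 300 / 20.0 = 15.00 N/mm^2


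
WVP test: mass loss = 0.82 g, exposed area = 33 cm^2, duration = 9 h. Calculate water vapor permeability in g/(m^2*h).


WVP = mass_loss / (area x time) x 10000
WVP = 0.82 / (33 x 9) x 10000
WVP = 0.82 / 297 x 10000 = 27.61 g/(m^2*h)


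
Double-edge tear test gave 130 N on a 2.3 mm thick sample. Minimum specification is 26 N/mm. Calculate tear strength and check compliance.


Tear strength = 130 / 2.3 = 56.5 N/mm
Required minimum = 26 N/mm
Compliant: Yes


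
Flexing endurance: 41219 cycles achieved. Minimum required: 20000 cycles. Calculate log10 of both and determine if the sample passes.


Achieved: log10 = 4.62
Required: log10 = 4.30
Passes: Yes

log10(41219) = 4.62
log10(20000) = 4.30
Passes: Yes


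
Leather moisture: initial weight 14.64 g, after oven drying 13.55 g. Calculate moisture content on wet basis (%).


7.4%


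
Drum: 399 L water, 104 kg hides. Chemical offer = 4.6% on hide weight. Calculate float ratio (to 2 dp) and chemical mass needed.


Float ratio = 3.84
Chemical needed = 4.784 kg

Float ratio = 399 / 104 = 3.84
Chemical = 104 x 4.6 / 100 = 4.784 kg


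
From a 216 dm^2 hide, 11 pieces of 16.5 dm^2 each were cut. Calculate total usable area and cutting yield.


Total usable = 11 x 16.5 = 181.5 dm^2
Yield = 181.5 / 216 x 100 = 84.0%


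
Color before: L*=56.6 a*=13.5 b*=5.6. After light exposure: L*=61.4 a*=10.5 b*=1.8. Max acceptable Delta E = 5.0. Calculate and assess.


Delta E = 6.82
Passes: No

dL = 4.8, da = -3.0, db = -3.8
dE = sqrt((4.8)^2 + (-3.0)^2 + (-3.8)^2) = 6.82
Max = 5.0
Passes: No


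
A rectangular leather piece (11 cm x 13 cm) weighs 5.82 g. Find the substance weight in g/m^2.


Area = 11 x 13 = 143 cm^2
SW = 5.82 / 143 x 10000 = 407.0 g/m^2


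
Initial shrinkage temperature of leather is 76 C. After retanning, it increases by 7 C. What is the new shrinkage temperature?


New Ts = 76 + 7 = 83 C


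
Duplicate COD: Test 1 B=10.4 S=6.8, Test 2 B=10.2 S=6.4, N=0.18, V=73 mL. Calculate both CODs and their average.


COD1 = 71.0 mg/L
COD2 = 75.0 mg/L
Average = 73.0 mg/L

COD1 = (10.4 - 6.8) x 0.18 x 8000 / 73 = 71.0 mg/L
COD2 = (10.2 - 6.4) x 0.18 x 8000 / 73 = 75.0 mg/L
Average = (71.0 + 75.0) / 2 = 73.0 mg/L


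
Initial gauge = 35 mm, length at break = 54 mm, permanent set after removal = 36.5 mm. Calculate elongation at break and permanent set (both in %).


Elongation at break = (54 - 35) / 35 x 100 = 54.3%
Permanent set = (36.5 - 35) / 35 x 100 = 4.3%


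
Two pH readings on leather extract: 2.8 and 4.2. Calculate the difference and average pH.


Difference = |2.8 - 4.2| = 1.4
Average = (2.8 + 4.2) / 2 = 3.50


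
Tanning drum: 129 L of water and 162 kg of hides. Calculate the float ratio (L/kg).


Float ratio = water / hide weight
Ratio = 129 / 162 = 0.8


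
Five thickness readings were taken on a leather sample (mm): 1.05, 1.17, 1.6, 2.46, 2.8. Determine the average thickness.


1.82 mm

Sum = 1.05 + 1.17 + 1.6 + 2.46 + 2.8 = 9.08
Average = 9.08 / 5 = 1.82 mm


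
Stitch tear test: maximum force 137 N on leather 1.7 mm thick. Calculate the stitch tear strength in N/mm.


80.6 N/mm


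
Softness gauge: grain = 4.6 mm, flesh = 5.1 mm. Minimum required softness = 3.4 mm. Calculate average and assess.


Average = (4.6 + 5.1) / 2 = 4.85 mm
Minimum = 3.4 mm
Meets requirement: Yes


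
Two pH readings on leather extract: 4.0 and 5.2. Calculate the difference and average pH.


Difference = |4.0 - 5.2| = 1.2
Average = (4.0 + 5.2) / 2 = 4.60


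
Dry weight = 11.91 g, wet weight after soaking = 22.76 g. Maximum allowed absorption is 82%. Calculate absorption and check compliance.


Absorption = 91.1%
Compliant: No

WA = (22.76 - 11.91) / 11.91 x 100 = 91.1%
Maximum allowed: 82%
Compliant: No


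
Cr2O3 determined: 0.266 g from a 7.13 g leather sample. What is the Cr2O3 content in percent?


Cr2O3% = 0.266 / 7.13 x 100
Cr2O3% = 3.73%


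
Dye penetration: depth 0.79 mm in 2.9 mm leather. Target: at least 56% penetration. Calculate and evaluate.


Penetration = 0.79 / 2.9 x 100 = 27.2%
Target: 56%
Meets target: No


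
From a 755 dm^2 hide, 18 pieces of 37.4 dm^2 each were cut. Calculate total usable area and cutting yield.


Total usable = 18 x 37.4 = 673.2 dm^2
Yield = 673.2 / 755 x 100 = 89.2%


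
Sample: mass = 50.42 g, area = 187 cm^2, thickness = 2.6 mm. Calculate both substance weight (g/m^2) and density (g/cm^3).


SW = 50.42 / 187 x 10000 = 2696.3 g/m^2
Volume = 187 x 2.6 / 10 = 48.62 cm^3
Density = 50.42 / 48.62 = 1.037 g/cm^3


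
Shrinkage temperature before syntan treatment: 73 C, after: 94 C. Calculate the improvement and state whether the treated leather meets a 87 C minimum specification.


Improvement = 94 - 73 = 21 C
Spec check: 94 C >= 87 C? Yes


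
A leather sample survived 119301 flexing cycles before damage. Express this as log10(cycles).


5.08

log10(119301) = 5.08


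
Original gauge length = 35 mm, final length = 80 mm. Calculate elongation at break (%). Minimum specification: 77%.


Elongation = 128.6%
Meets spec: Yes

Extension = 80 - 35 = 45 mm
Elongation = 45 / 35 x 100 = 128.6%
Minimum required: 77%
Meets specification: Yes


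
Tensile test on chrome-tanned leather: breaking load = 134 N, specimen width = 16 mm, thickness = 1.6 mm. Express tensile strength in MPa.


Cross-section = 16 x 1.6 = 25.6 mm^2
TS = 134 / 25.6 = 5.23 MPa
(1 N/mm^2 = 1 MPa)


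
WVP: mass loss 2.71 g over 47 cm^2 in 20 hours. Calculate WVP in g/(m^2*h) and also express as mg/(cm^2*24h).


WVP = 2.71 / (47 x 20) x 10000 = 28.83 g/(m^2*h)
Mass loss in mg = 2.71 x 1000 = 2710 mg
Per cm^2 per 24h in mg: 2710 x 24 / (47 x 20) = 65040 / 940 = 69.19 mg/(cm^2*24h)


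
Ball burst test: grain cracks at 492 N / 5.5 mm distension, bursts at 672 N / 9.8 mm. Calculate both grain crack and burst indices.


Crack index = 89.5 N/mm
Burst index = 68.6 N/mm


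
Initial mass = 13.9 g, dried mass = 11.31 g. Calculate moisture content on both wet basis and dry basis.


Wet basis = 18.6%
Dry basis = 22.9%


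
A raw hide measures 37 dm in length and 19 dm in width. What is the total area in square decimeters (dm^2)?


703 dm^2

Area = length x width
Area = 37 x 19 = 703 dm^2


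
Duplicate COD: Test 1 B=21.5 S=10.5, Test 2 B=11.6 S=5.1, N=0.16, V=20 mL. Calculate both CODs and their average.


COD1 = (21.5 - 10.5) x 0.16 x 8000 / 20 = 704.0 mg/L
COD2 = (11.6 - 5.1) x 0.16 x 8000 / 20 = 416.0 mg/L
Average = (704.0 + 416.0) / 2 = 560.0 mg/L


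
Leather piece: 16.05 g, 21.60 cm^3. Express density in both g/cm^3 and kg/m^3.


0.743 g/cm^3
743 kg/m^3


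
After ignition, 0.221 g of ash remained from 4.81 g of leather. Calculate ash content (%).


Ash% = 0.221 / 4.81 x 100
Ash% = 4.59%


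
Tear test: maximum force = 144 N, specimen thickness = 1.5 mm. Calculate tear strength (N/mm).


96.0 N/mm


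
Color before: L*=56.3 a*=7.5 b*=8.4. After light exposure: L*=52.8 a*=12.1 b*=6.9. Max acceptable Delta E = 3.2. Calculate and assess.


dL = -3.5, da = 4.6, db = -1.5
dE = sqrt((-3.5)^2 + (4.6)^2 + (-1.5)^2) = 5.97
Max = 3.2
Passes: No


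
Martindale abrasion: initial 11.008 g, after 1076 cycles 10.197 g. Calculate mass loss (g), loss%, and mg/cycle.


Mass loss = 0.811 g
Loss = 7.37%
Rate = 0.754 mg/cycle


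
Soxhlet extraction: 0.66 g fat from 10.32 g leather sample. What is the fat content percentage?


Fat content = 0.66 / 10.32 x 100
Fat = 6.4%


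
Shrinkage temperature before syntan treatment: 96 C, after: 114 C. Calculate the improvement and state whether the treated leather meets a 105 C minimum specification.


Improvement = 114 - 96 = 18 C
Spec check: 114 C >= 105 C? Yes


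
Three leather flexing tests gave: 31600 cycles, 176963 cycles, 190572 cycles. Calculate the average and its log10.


Average = 133045 cycles
log10 = 5.12


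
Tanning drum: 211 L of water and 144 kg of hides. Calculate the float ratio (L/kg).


1.5

Float ratio = water / hide weight
Ratio = 211 / 144 = 1.5


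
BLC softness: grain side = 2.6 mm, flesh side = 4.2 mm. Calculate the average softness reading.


Average = (2.6 + 4.2) / 2
Average = 3.40 mm


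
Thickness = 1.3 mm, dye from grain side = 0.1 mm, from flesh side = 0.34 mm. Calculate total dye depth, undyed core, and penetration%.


Total dyed = 0.44 mm
Undyed core = 0.86 mm
Penetration = 33.8%

Total dyed = 0.1 + 0.34 = 0.44 mm
Undyed core = 1.3 - 0.44 = 0.86 mm
Penetration = 0.44 / 1.3 x 100 = 33.8%


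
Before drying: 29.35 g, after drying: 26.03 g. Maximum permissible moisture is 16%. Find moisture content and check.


Moisture content = 11.3%
Acceptable: Yes


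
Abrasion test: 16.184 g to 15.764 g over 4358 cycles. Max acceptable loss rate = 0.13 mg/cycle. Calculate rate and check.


Loss = 16.184 - 15.764 = 0.420 g
Rate = 0.420 g / 4358 cycles x 1000 = 0.096 mg/cycle
Max = 0.13 mg/cycle
Passes: Yes


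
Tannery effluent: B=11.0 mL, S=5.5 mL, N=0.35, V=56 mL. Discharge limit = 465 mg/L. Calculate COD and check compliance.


COD = 275.0 mg/L
Compliant: Yes

COD = (11.0 - 5.5) x 0.35 x 8000 / 56 = 275.0 mg/L
Limit: 465 mg/L
Compliant: Yes


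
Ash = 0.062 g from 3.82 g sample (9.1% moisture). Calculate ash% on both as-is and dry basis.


As-is ash = 1.62%
Dry-basis ash = 1.79%


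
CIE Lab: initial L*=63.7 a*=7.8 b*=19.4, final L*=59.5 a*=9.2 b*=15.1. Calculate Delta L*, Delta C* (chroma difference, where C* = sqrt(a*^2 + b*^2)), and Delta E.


Delta L* = 59.5 - 63.7 = -4.2
C1* = sqrt((7.8)^2 + (19.4)^2) = 20.909
C2* = sqrt((9.2)^2 + (15.1)^2) = 17.682
Delta C* = 17.682 - 20.909 = -3.23
Delta E = sqrt((-4.2)^2 + (1.4)^2 + (-4.3)^2) = 6.17


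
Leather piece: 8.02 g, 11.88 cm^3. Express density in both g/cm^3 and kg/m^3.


0.675 g/cm^3
675 kg/m^3

Density = 8.02 / 11.88 = 0.675 g/cm^3
Convert: 0.675 x 1000 = 675 kg/m^3


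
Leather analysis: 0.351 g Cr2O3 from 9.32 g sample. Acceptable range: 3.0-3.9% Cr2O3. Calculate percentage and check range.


Cr2O3% = 0.351 / 9.32 x 100 = 3.77%
Acceptable range: 3.0 to 3.9%
Within range: Yes


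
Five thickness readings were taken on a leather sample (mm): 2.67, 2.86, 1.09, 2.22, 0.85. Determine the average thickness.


Sum = 2.67 + 2.86 + 1.09 + 2.22 + 0.85 = 9.69
Average = 9.69 / 5 = 1.94 mm


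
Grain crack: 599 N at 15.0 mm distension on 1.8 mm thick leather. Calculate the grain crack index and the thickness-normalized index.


Crack index = 39.9 N/mm
Normalized index = 22.2 N/mm per mm


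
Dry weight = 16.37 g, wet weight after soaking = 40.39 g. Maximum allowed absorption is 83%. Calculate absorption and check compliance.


Absorption = 146.7%
Compliant: No


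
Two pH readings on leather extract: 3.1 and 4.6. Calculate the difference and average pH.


Difference = |3.1 - 4.6| = 1.5
Average = (3.1 + 4.6) / 2 = 3.85


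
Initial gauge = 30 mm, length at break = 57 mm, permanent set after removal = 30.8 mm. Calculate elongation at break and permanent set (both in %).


Elongation at break = 90.0%
Permanent set = 2.7%


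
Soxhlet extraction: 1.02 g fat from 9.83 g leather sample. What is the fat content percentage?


Fat content = 1.02 / 9.83 x 100
Fat = 10.4%


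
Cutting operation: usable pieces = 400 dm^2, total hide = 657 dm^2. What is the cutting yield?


60.9%

Yield = usable / total x 100
Yield = 400 / 657 x 100 = 60.9%


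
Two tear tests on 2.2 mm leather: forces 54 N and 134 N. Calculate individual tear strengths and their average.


Tear 1 = 24.5 N/mm
Tear 2 = 60.9 N/mm
Average = 42.7 N/mm

Tear 1 = 54 / 2.2 = 24.5 N/mm
Tear 2 = 134 / 2.2 = 60.9 N/mm
Average = (24.5 + 60.9) / 2 = 42.7 N/mm


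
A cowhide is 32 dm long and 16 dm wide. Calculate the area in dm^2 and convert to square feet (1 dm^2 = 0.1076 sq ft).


Area = 32 x 16 = 512 dm^2
Conversion: 512 x 0.1076 = 55.09 sq ft


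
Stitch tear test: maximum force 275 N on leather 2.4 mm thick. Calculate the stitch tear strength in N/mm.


Stitch tear strength = force / thickness
STS = 275 / 2.4 = 114.6 N/mm


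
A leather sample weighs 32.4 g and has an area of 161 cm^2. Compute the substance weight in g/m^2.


Substance weight = mass / area x 10000
SW = 32.4 / 161 x 10000
SW = 2012.4 g/m^2


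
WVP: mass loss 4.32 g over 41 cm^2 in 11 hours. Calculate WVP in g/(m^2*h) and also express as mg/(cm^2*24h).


WVP = 4.32 / (41 x 11) x 10000 = 95.79 g/(m^2*h)
Mass loss in mg = 4.32 x 1000 = 4320 mg
Per cm^2 per 24h in mg: 4320 x 24 / (41 x 11) = 103680 / 451 = 229.89 mg/(cm^2*24h)


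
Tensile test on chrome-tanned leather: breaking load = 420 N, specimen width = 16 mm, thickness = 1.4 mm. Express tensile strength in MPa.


Cross-section = 16 x 1.4 = 22.4 mm^2
TS = 420 / 22.4 = 18.75 MPa
(1 N/mm^2 = 1 MPa)


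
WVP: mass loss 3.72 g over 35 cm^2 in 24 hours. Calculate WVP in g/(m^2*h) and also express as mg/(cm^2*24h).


WVP = 3.72 / (35 x 24) x 10000 = 44.29 g/(m^2*h)
Mass loss in mg = 3.72 x 1000 = 3720 mg
Per cm^2 per 24h in mg: 3720 x 24 / (35 x 24) = 89280 / 840 = 106.29 mg/(cm^2*24h)


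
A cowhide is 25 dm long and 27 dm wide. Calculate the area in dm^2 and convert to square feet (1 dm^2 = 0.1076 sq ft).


Area = 25 x 27 = 675 dm^2
Conversion: 675 x 0.1076 = 72.63 sq ft


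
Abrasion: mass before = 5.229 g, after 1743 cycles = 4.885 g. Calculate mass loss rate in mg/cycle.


Mass loss = 5.229 - 4.885 = 0.344 g
Rate = 0.344 / 1743 x 1000 = 0.197 mg/cycle


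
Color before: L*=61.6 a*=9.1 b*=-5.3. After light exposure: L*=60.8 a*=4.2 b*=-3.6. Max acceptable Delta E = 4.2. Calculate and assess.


Delta E = 5.25
Passes: No


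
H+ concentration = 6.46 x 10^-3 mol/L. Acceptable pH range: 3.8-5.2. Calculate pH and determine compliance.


pH = -log10(6.46 x 10^-3) = 2.19
Range: 3.8 to 5.2
Compliant: No


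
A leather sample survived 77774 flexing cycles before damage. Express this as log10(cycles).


4.89


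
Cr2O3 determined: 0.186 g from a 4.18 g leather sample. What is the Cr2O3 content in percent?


4.45%

Cr2O3% = 0.186 / 4.18 x 100
Cr2O3% = 4.45%


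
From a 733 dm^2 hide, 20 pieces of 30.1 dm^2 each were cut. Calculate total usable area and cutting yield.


Usable area = 602.0 dm^2
Yield = 82.1%

Total usable = 20 x 30.1 = 602.0 dm^2
Yield = 602.0 / 733 x 100 = 82.1%


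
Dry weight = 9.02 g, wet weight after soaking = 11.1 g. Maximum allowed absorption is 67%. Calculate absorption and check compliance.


Absorption = 23.1%
Compliant: Yes


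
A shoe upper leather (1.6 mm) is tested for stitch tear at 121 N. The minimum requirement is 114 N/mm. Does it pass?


STS = 121 / 1.6 = 75.6 N/mm
Minimum required: 114 N/mm
Passes: No


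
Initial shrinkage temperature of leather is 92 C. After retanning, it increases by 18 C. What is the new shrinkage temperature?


110 C


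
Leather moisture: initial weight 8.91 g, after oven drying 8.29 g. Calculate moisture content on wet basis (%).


Moisture = 8.91 - 8.29 = 0.62 g
MC = 0.62 / 8.91 x 100 = 7.0%


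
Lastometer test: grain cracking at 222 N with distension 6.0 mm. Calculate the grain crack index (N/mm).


Grain crack index = force / distension
Index = 222 / 6.0 = 37.0 N/mm


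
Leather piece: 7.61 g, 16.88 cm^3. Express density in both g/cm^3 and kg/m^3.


0.451 g/cm^3
451 kg/m^3


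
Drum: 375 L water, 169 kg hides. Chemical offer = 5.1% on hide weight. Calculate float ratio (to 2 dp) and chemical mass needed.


Float ratio = 2.22
Chemical needed = 8.619 kg


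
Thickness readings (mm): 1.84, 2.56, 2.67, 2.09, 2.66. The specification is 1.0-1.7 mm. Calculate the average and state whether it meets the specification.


Sum = 11.82
Average = 11.82 / 5 = 2.36 mm
Specification range: 1.0 to 1.7 mm
Within spec: No


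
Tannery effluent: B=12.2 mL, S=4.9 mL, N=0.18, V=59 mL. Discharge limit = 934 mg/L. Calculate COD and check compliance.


COD = (12.2 - 4.9) x 0.18 x 8000 / 59 = 178.2 mg/L
Limit: 934 mg/L
Compliant: Yes


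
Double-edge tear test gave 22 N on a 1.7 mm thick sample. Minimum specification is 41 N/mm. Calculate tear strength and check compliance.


Tear strength = 12.9 N/mm
Compliant: No

Tear strength = 22 / 1.7 = 12.9 N/mm
Required minimum = 41 N/mm
Compliant: No


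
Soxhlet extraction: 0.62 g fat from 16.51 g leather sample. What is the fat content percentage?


3.8%

Fat content = 0.62 / 16.51 x 100
Fat = 3.8%


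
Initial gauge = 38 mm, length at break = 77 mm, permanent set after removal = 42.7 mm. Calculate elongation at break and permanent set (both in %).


Elongation at break = (77 - 38) / 38 x 100 = 102.6%
Permanent set = (42.7 - 38) / 38 x 100 = 12.4%


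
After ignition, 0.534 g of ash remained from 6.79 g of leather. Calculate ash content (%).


Ash% = 0.534 / 6.79 x 100
Ash% = 7.86%


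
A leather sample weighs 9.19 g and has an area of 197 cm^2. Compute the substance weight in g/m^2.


466.5 g/m^2

Substance weight = mass / area x 10000
SW = 9.19 / 197 x 10000
SW = 466.5 g/m^2


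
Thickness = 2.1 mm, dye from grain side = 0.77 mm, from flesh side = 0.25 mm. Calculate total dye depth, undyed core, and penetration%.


Total dyed = 0.77 + 0.25 = 1.02 mm
Undyed core = 2.1 - 1.02 = 1.08 mm
Penetration = 1.02 / 2.1 x 100 = 48.6%


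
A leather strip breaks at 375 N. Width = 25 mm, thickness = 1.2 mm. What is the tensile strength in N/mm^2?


12.50 N/mm^2

Cross-sectional area = 25 x 1.2 = 30.0 mm^2
Tensile strength = 375 / 30.0 = 12.50 N/mm^2


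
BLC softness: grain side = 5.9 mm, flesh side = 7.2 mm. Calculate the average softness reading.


6.55 mm


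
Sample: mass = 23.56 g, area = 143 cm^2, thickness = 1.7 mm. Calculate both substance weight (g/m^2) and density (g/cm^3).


Substance weight = 1647.6 g/m^2
Density = 0.969 g/cm^3

SW = 23.56 / 143 x 10000 = 1647.6 g/m^2
Volume = 143 x 1.7 / 10 = 24.31 cm^3
Density = 23.56 / 24.31 = 0.969 g/cm^3


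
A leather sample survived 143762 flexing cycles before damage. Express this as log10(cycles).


log10(143762) = 5.16


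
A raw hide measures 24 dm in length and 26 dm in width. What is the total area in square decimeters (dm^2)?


624 dm^2

Area = length x width
Area = 24 x 26 = 624 dm^2


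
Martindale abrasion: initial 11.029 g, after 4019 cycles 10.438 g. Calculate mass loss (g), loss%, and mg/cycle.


Loss = 11.029 - 10.438 = 0.591 g
Loss% = 0.591 / 11.029 x 100 = 5.36%
Rate = 0.591 / 4019 x 1000 = 0.147 mg/cycle


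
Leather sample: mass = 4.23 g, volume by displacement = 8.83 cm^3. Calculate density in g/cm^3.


Density = mass / volume
Density = 4.23 / 8.83 = 0.479 g/cm^3


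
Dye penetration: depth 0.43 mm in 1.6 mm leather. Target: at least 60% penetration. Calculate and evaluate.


Penetration = 0.43 / 1.6 x 100 = 26.9%
Target: 60%
Meets target: No


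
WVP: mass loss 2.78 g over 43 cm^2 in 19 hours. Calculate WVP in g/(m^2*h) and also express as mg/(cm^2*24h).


WVP = 34.03 g/(m^2*h)
Daily rate = 81.66 mg/(cm^2*24h)


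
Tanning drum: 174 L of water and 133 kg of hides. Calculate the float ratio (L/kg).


Float ratio = water / hide weight
Ratio = 174 / 133 = 1.3


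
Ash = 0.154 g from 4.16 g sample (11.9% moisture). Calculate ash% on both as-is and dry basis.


As-is ash = 3.70%
Dry-basis ash = 4.20%

As-is ash% = 0.154 / 4.16 x 100 = 3.70%
Dry mass = 4.16 x (100 - 11.9) / 100 = 3.66496 g
Dry-basis ash% = 0.154 / 3.66496 x 100 = 4.20%


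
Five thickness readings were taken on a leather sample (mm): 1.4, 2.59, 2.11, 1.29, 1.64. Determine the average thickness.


Sum = 1.4 + 2.59 + 2.11 + 1.29 + 1.64 = 9.03
Average = 9.03 / 5 = 1.81 mm


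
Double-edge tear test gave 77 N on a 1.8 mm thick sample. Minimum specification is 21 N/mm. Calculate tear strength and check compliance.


Tear strength = 42.8 N/mm
Compliant: Yes

Tear strength = 77 / 1.8 = 42.8 N/mm
Required minimum = 21 N/mm
Compliant: Yes


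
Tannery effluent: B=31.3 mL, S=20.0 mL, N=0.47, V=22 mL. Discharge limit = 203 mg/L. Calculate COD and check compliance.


COD = 1931.3 mg/L
Compliant: No

COD = (31.3 - 20.0) x 0.47 x 8000 / 22 = 1931.3 mg/L
Limit: 203 mg/L
Compliant: No


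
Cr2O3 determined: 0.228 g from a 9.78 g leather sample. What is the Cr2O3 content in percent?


2.33%

Cr2O3% = 0.228 / 9.78 x 100
Cr2O3% = 2.33%


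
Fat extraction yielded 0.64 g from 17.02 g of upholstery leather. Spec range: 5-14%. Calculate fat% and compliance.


Fat% = 0.64 / 17.02 x 100 = 3.8%
Spec range: 5-14%
Compliant: No


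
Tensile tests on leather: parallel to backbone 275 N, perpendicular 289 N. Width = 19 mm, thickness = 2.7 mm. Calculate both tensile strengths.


Area = 19 x 2.7 = 51.3 mm^2
TS (parallel) = 275 / 51.3 = 5.36 N/mm^2
TS (perpendicular) = 289 / 51.3 = 5.63 N/mm^2


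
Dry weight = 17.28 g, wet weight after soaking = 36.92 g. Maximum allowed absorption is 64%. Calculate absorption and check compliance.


Absorption = 113.7%
Compliant: No


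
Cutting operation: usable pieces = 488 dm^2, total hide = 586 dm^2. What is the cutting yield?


83.3%


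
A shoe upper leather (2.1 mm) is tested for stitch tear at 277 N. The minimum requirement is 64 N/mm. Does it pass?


STS = 277 / 2.1 = 131.9 N/mm
Minimum required: 64 N/mm
Passes: Yes


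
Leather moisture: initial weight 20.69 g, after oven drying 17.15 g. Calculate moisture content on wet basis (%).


Moisture = 20.69 - 17.15 = 3.54 g
MC = 3.54 / 20.69 x 100 = 17.1%


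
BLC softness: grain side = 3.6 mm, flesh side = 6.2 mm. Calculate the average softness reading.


Average = (3.6 + 6.2) / 2
Average = 4.90 mm


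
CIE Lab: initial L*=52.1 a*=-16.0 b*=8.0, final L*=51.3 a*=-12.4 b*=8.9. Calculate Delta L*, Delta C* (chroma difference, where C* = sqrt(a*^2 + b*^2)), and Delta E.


Delta L* = -0.8
Delta C* = -2.63
Delta E = 3.80

Delta L* = 51.3 - 52.1 = -0.8
C1* = sqrt((-16.0)^2 + (8.0)^2) = 17.889
C2* = sqrt((-12.4)^2 + (8.9)^2) = 15.263
Delta C* = 15.263 - 17.889 = -2.63
Delta E = sqrt((-0.8)^2 + (3.6)^2 + (0.9)^2) = 3.80


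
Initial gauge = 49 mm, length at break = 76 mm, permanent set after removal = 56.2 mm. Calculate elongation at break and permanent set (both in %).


Elongation at break = 55.1%
Permanent set = 14.7%

Elongation at break = (76 - 49) / 49 x 100 = 55.1%
Permanent set = (56.2 - 49) / 49 x 100 = 14.7%


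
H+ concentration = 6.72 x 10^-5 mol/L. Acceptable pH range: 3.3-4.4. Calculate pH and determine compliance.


pH = 4.17
Compliant: Yes

pH = -log10(6.72 x 10^-5) = 4.17
Range: 3.3 to 4.4
Compliant: Yes


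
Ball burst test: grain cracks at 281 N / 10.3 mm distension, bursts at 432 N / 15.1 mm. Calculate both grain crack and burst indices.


Crack index = 281 / 10.3 = 27.3 N/mm
Burst index = 432 / 15.1 = 28.6 N/mm


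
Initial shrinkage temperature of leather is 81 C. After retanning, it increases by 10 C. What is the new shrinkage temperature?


New Ts = 81 + 10 = 91 C


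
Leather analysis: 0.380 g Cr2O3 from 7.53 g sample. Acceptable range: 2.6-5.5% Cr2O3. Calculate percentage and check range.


Cr2O3 = 5.05%
Within range: Yes
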